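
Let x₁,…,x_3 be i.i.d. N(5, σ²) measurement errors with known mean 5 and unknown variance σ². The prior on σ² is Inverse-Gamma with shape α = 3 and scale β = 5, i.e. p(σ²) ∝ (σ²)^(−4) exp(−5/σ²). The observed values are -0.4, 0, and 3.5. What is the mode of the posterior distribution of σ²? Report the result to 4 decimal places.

σ̂²_MAP = 6.0373

Sum of squared deviations about the known mean: SS = (-0.4−5)² + (0−5)² + (3.5−5)² = 56.41.
The Normal likelihood contributes (σ²)^(−n/2) exp(−SS/(2σ²)), so the posterior is Inverse-Gamma(α + n/2, β + SS/2) = Inverse-Gamma(4.5, 33.205).
The mode of Inverse-Gamma(a, b) is b/(a+1) = 33.205/5.5 ≈ 6.0373.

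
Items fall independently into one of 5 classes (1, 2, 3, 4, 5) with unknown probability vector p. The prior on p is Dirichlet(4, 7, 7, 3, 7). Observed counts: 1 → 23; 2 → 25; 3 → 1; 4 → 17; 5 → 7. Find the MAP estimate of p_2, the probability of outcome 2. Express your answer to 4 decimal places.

MAP estimate: 0.3229

The posterior is Dirichlet(αᵢ + nᵢ) = Dirichlet(27, 32, 8, 20, 14).
For a Dirichlet(a₁,…,a_K) with all aᵢ > 1, the mode has j-th component (aⱼ − 1)/(Σaᵢ − K).
Here Σaᵢ = 101 and K = 5, so p_2 = (32 − 1)/(101 − 5) = 31/96 ≈ 0.3229.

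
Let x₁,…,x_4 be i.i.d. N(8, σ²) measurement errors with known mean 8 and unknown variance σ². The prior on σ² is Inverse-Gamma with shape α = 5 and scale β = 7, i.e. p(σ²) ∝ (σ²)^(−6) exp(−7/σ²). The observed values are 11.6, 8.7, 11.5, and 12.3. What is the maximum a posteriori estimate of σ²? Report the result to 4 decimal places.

Sum of squared deviations about the known mean: SS = (11.6−8)² + (8.7−8)² + (11.5−8)² + (12.3−8)² = 44.19.
The Normal likelihood contributes (σ²)^(−n/2) exp(−SS/(2σ²)), so the posterior is Inverse-Gamma(α + n/2, β + SS/2) = Inverse-Gamma(7, 29.095).
The mode of Inverse-Gamma(a, b) is b/(a+1) = 29.095/8 ≈ 3.6369.

σ̂²_MAP = 3.6369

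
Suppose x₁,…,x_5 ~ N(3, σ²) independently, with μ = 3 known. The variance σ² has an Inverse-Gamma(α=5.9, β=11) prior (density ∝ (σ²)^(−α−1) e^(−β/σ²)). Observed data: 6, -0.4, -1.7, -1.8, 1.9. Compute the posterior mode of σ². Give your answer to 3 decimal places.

Sum of squared deviations about the known mean: SS = (6−3)² + (-0.4−3)² + (-1.7−3)² + (-1.8−3)² + (1.9−3)² = 66.9.
The Normal likelihood contributes (σ²)^(−n/2) exp(−SS/(2σ²)), so the posterior is Inverse-Gamma(α + n/2, β + SS/2) = Inverse-Gamma(8.4, 44.45).
The mode of Inverse-Gamma(a, b) is b/(a+1) = 44.45/9.4 ≈ 4.729.

σ̂²_MAP = 4.729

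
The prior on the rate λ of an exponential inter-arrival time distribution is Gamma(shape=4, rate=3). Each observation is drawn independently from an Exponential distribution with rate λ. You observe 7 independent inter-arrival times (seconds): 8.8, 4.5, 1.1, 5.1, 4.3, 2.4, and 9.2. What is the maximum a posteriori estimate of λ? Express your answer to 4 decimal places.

The Exponential(rate=λ) likelihood is ∝ λ^n e^(−λΣtᵢ). Here n = 7 and Σtᵢ = 8.8 + 4.5 + 1.1 + 5.1 + 4.3 + 2.4 + 9.2 = 35.4.
Posterior ∝ λ^3e^(−3λ) · λ^7e^(−35.4λ) = λ^10e^(−38.4λ), i.e. Gamma(11, 38.4).
Mode = (a−1)/b = 10/38.4 ≈ 0.2604.

λ̂_MAP = 0.2604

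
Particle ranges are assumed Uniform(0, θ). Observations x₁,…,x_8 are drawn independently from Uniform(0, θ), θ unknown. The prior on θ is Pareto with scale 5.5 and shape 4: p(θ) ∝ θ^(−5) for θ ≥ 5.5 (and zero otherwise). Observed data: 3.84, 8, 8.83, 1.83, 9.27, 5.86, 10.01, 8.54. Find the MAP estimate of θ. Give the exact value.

θ̂_MAP = 10.01

The Uniform(0, θ) likelihood is θ^(−n) for θ ≥ max(xᵢ), zero otherwise. Here max(xᵢ) = 10.01.
Posterior ∝ θ^(−5) · θ^(−8) = θ^(−13) on θ ≥ max(5.5, 10.01) = 10.01.
This density is strictly decreasing in θ, so the posterior mode lies at the lower boundary of the support.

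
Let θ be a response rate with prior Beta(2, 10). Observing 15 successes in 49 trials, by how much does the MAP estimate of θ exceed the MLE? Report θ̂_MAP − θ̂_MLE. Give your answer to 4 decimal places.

MAP − MLE = -0.0349

Posterior is Beta(17, 44); MAP = (17−1)/(61−2) = 16/59 ≈ 0.27119.
MLE ignores the prior: θ̂_MLE = k/n = 15/49 ≈ 0.30612.
Difference = 16/59 − 15/49 = -101/2891 ≈ -0.0349.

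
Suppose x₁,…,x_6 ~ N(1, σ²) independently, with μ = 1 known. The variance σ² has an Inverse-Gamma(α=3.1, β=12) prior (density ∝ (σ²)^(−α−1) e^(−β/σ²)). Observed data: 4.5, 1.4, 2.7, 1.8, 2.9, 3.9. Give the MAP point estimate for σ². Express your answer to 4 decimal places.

σ̂²_MAP = 3.6592

Sum of squared deviations about the known mean: SS = (4.5−1)² + (1.4−1)² + (2.7−1)² + (1.8−1)² + (2.9−1)² + (3.9−1)² = 27.96.
The Normal likelihood contributes (σ²)^(−n/2) exp(−SS/(2σ²)), so the posterior is Inverse-Gamma(α + n/2, β + SS/2) = Inverse-Gamma(6.1, 25.98).
The mode of Inverse-Gamma(a, b) is b/(a+1) = 25.98/7.1 ≈ 3.6592.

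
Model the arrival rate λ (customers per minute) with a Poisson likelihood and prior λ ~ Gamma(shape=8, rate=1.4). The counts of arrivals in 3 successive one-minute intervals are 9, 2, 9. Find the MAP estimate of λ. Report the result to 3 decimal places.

Σxᵢ = 9+2+9 = 20, with n = 3.
Posterior ∝ λ^7e^(−1.4λ) · λ^20e^(−3λ) = λ^27e^(−4.4λ), i.e. Gamma(shape=28, rate=4.4).
The mode of a Gamma(a, b) with a ≥ 1 (shape–rate) is (a−1)/b = 27/4.4 ≈ 6.136.

λ̂_MAP = 6.136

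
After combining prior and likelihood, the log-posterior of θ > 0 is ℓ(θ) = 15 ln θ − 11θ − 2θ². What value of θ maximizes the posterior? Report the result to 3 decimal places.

ℓ'(θ) = 15/θ − 11 − 4θ. Setting this to zero and multiplying by θ: 4θ² + 11θ − 15 = 0.
θ = (−11 + √(11² + 4·4·15)) / (2·4) = (−11 + √361) / 8 = (−11 + 19)/8 = 1.
ℓ''(θ) = −15/θ² − 4 < 0, confirming a maximum.

θ̂_MAP = 1.000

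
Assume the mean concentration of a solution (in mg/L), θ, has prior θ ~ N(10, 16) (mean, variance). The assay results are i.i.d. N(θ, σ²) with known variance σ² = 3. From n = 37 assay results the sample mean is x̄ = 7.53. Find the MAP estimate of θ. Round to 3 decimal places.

θ̂_MAP = 7.542

n = 37, x̄ = 7.53.
For a Normal prior and Normal likelihood with known variance, the posterior is Normal; its mode equals its mean, the precision-weighted average.
Prior precision 1/σ₀² = 1/16 = 0.0625; data precision n/σ² = 37/3.
θ̂ = (0.0625·10 + (37/3)·7.53) / (0.0625 + 37/3) = 93.495/(595/48) = 112194/14875 ≈ 7.542.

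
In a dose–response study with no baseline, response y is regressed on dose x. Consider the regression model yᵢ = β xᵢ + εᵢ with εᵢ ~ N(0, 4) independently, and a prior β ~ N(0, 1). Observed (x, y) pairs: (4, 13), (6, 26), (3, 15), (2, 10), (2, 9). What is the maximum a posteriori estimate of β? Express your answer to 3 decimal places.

β̂_MAP = 3.986

log p(β | y) = −Σ(yᵢ − βxᵢ)²/(2·4) − β²/(2·1) + const.
Setting the derivative to zero: Σxᵢ(yᵢ − βxᵢ)/4 − β/1 = 0, so β = Σxᵢyᵢ / (Σxᵢ² + σ²/τ²).
Σxᵢyᵢ = 4·13 + 6·26 + 3·15 + 2·10 + 2·9 = 291; Σxᵢ² = 69; σ²/τ² = 4.
β̂_MAP = 291 / (69 + 4) = 291/73 ≈ 3.986.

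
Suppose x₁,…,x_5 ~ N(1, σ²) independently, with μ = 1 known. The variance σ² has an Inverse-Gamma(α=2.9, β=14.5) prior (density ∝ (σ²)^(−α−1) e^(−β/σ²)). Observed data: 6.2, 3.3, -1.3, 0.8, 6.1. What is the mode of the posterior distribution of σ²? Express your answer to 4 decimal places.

σ̂²_MAP = 7.2398

Sum of squared deviations about the known mean: SS = (6.2−1)² + (3.3−1)² + (-1.3−1)² + (0.8−1)² + (6.1−1)² = 63.67.
The Normal likelihood contributes (σ²)^(−n/2) exp(−SS/(2σ²)), so the posterior is Inverse-Gamma(α + n/2, β + SS/2) = Inverse-Gamma(5.4, 46.335).
The mode of Inverse-Gamma(a, b) is b/(a+1) = 46.335/6.4 ≈ 7.2398.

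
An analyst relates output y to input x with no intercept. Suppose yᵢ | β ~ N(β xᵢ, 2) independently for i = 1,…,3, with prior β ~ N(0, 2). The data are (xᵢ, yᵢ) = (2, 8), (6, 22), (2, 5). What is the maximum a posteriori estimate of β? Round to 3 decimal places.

log p(β | y) = −Σ(yᵢ − βxᵢ)²/(2·2) − β²/(2·2) + const.
Setting the derivative to zero: Σxᵢ(yᵢ − βxᵢ)/2 − β/2 = 0, so β = Σxᵢyᵢ / (Σxᵢ² + σ²/τ²).
Σxᵢyᵢ = 2·8 + 6·22 + 2·5 = 158; Σxᵢ² = 44; σ²/τ² = 1.
β̂_MAP = 158 / (44 + 1) = 158/45 ≈ 3.511.

β̂_MAP = 3.511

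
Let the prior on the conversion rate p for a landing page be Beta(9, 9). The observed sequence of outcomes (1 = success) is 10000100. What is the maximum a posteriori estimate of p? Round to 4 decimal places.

p̂_MAP = 0.4167

Prior: Beta(9, 9).
Data: 2 successes in 8 trials (from the sequence). The binomial likelihood contributes p^2(1−p)^6, so the posterior is Beta(9+2, 9+6) = Beta(11, 15).
For Beta(a, b) with a, b > 1 the mode is (a−1)/(a+b−2) = 10/24 ≈ 0.4167.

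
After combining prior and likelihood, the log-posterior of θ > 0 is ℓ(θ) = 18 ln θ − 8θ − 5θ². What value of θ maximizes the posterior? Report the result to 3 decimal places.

ℓ'(θ) = 18/θ − 8 − 10θ. Setting this to zero and multiplying by θ: 10θ² + 8θ − 18 = 0.
θ = (−8 + √(8² + 4·10·18)) / (2·10) = (−8 + √784) / 20 = (−8 + 28)/20 = 1.
ℓ''(θ) = −18/θ² − 10 < 0, confirming a maximum.

θ̂_MAP = 1.000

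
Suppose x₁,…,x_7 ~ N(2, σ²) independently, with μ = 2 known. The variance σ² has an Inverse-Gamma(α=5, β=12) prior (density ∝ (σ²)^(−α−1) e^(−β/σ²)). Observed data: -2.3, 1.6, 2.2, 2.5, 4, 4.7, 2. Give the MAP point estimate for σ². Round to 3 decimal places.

Sum of squared deviations about the known mean: SS = (-2.3−2)² + (1.6−2)² + (2.2−2)² + (2.5−2)² + (4−2)² + (4.7−2)² + (2−2)² = 30.23.
The Normal likelihood contributes (σ²)^(−n/2) exp(−SS/(2σ²)), so the posterior is Inverse-Gamma(α + n/2, β + SS/2) = Inverse-Gamma(8.5, 27.115).
The mode of Inverse-Gamma(a, b) is b/(a+1) = 27.115/9.5 ≈ 2.854.

σ̂²_MAP = 2.854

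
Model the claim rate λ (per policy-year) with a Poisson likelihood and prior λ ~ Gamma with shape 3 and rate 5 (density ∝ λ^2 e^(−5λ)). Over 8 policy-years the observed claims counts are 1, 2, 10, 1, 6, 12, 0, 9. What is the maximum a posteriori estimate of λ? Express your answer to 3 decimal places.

λ̂_MAP = 3.308

Σxᵢ = 1+2+10+1+6+12+0+9 = 41, with n = 8.
Posterior ∝ λ^2e^(−5λ) · λ^41e^(−8λ) = λ^43e^(−13λ), i.e. Gamma(shape=44, rate=13).
The mode of a Gamma(a, b) with a ≥ 1 (shape–rate) is (a−1)/b = 43/13 ≈ 3.308.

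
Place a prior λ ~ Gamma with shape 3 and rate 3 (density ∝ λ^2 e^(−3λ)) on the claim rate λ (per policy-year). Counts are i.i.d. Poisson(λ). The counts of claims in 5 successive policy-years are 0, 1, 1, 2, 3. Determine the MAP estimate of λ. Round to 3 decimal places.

Σxᵢ = 0+1+1+2+3 = 7, with n = 5.
Posterior ∝ λ^2e^(−3λ) · λ^7e^(−5λ) = λ^9e^(−8λ), i.e. Gamma(shape=10, rate=8).
The mode of a Gamma(a, b) with a ≥ 1 (shape–rate) is (a−1)/b = 9/8 ≈ 1.125.

λ̂_MAP = 1.125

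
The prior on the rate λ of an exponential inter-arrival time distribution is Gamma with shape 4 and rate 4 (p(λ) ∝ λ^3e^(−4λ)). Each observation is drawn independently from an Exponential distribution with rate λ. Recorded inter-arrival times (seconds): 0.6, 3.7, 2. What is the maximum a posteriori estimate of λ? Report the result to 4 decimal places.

The Exponential(rate=λ) likelihood is ∝ λ^n e^(−λΣtᵢ). Here n = 3 and Σtᵢ = 0.6 + 3.7 + 2 = 6.3.
Posterior ∝ λ^3e^(−4λ) · λ^3e^(−6.3λ) = λ^6e^(−10.3λ), i.e. Gamma(7, 10.3).
Mode = (a−1)/b = 6/10.3 ≈ 0.5825.

λ̂_MAP = 0.5825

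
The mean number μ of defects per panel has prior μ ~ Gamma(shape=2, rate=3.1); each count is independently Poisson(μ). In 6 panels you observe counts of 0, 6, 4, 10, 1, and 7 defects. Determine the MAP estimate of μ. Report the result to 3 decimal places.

Σxᵢ = 0+6+4+10+1+7 = 28, with n = 6.
Posterior ∝ μe^(−3.1μ) · μ^28e^(−6μ) = μ^29e^(−9.1μ), i.e. Gamma(shape=30, rate=9.1).
The mode of a Gamma(a, b) with a ≥ 1 (shape–rate) is (a−1)/b = 29/9.1 ≈ 3.187.

μ̂_MAP = 3.187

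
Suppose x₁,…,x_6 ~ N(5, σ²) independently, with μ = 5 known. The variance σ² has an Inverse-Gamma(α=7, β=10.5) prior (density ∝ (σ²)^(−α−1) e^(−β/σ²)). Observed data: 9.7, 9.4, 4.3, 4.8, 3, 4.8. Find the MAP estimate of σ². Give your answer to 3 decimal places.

σ̂²_MAP = 3.046

Sum of squared deviations about the known mean: SS = (9.7−5)² + (9.4−5)² + (4.3−5)² + (4.8−5)² + (3−5)² + (4.8−5)² = 46.02.
The Normal likelihood contributes (σ²)^(−n/2) exp(−SS/(2σ²)), so the posterior is Inverse-Gamma(α + n/2, β + SS/2) = Inverse-Gamma(10, 33.51).
The mode of Inverse-Gamma(a, b) is b/(a+1) = 33.51/11 ≈ 3.046.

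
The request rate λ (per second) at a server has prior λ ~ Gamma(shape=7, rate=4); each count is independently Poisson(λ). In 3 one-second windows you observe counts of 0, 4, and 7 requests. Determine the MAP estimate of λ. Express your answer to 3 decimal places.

λ̂_MAP = 2.429

Σxᵢ = 0+4+7 = 11, with n = 3.
Posterior ∝ λ^6e^(−4λ) · λ^11e^(−3λ) = λ^17e^(−7λ), i.e. Gamma(shape=18, rate=7).
The mode of a Gamma(a, b) with a ≥ 1 (shape–rate) is (a−1)/b = 17/7 ≈ 2.429.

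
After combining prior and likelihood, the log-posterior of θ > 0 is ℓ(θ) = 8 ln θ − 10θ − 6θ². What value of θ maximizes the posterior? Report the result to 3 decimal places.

ℓ'(θ) = 8/θ − 10 − 12θ. Setting this to zero and multiplying by θ: 12θ² + 10θ − 8 = 0.
θ = (−10 + √(10² + 4·12·8)) / (2·12) = (−10 + √484) / 24 = (−10 + 22)/24 = 1/2.
ℓ''(θ) = −8/θ² − 12 < 0, confirming a maximum.

θ̂_MAP = 0.500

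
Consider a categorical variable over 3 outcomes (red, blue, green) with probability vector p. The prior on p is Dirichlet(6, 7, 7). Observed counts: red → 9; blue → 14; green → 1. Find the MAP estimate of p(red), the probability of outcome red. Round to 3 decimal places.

The posterior is Dirichlet(αᵢ + nᵢ) = Dirichlet(15, 21, 8).
For a Dirichlet(a₁,…,a_K) with all aᵢ > 1, the mode has j-th component (aⱼ − 1)/(Σaᵢ − K).
Here Σaᵢ = 44 and K = 3, so p(red) = (15 − 1)/(44 − 3) = 14/41 ≈ 0.341.

MAP estimate of p(red) = 0.341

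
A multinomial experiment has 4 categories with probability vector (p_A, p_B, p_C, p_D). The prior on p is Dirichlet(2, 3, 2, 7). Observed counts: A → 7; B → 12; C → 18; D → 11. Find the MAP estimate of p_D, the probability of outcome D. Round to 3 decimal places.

The posterior is Dirichlet(αᵢ + nᵢ) = Dirichlet(9, 15, 20, 18).
For a Dirichlet(a₁,…,a_K) with all aᵢ > 1, the mode has j-th component (aⱼ − 1)/(Σaᵢ − K).
Here Σaᵢ = 62 and K = 4, so p_D = (18 − 1)/(62 − 4) = 17/58 ≈ 0.293.

MAP estimate of p_D = 0.293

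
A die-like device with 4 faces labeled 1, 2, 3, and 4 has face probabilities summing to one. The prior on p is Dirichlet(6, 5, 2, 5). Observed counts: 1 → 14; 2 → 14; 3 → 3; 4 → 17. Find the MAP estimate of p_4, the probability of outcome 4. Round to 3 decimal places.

MAP estimate: 0.339

The posterior is Dirichlet(αᵢ + nᵢ) = Dirichlet(20, 19, 5, 22).
For a Dirichlet(a₁,…,a_K) with all aᵢ > 1, the mode has j-th component (aⱼ − 1)/(Σaᵢ − K).
Here Σaᵢ = 66 and K = 4, so p_4 = (22 − 1)/(66 − 4) = 21/62 ≈ 0.339.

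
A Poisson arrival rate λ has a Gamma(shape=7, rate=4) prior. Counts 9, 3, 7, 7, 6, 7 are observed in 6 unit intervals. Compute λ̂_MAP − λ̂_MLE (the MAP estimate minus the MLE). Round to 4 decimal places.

MAP − MLE = -2.0000

Σxᵢ = 39. Posterior is Gamma(46, 10); MAP = (46−1)/10 = 45/10 ≈ 4.50000.
MLE = x̄ = 39/6 ≈ 6.50000.
Difference = 45/10 − 39/6 = -2 ≈ -2.0000.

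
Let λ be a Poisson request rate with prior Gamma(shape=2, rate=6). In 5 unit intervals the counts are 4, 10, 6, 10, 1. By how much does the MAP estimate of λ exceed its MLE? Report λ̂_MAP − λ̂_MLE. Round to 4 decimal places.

MAP − MLE = -3.2909

Σxᵢ = 31. Posterior is Gamma(33, 11); MAP = (33−1)/11 = 32/11 ≈ 2.90909.
MLE = x̄ = 31/5 ≈ 6.20000.
Difference = 32/11 − 31/5 = -181/55 ≈ -3.2909.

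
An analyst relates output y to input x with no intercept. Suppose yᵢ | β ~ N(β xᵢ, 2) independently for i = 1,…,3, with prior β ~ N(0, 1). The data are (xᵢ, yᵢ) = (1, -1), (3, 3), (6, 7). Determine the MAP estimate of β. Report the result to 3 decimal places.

log p(β | y) = −Σ(yᵢ − βxᵢ)²/(2·2) − β²/(2·1) + const.
Setting the derivative to zero: Σxᵢ(yᵢ − βxᵢ)/2 − β/1 = 0, so β = Σxᵢyᵢ / (Σxᵢ² + σ²/τ²).
Σxᵢyᵢ = 1·(-1) + 3·3 + 6·7 = 50; Σxᵢ² = 46; σ²/τ² = 2.
β̂_MAP = 50 / (46 + 2) = 50/48 ≈ 1.042.

β̂_MAP = 1.042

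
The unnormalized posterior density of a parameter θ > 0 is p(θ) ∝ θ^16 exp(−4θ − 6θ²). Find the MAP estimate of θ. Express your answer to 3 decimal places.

ℓ'(θ) = 16/θ − 4 − 12θ. Setting this to zero and multiplying by θ: 12θ² + 4θ − 16 = 0.
θ = (−4 + √(4² + 4·12·16)) / (2·12) = (−4 + √784) / 24 = (−4 + 28)/24 = 1.
ℓ''(θ) = −16/θ² − 12 < 0, confirming a maximum.

θ̂_MAP = 1.000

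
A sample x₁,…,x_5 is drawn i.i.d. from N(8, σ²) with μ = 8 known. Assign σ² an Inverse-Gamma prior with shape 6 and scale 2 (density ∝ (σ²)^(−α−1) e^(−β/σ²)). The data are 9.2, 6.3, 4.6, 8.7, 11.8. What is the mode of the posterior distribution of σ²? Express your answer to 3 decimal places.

Sum of squared deviations about the known mean: SS = (9.2−8)² + (6.3−8)² + (4.6−8)² + (8.7−8)² + (11.8−8)² = 30.82.
The Normal likelihood contributes (σ²)^(−n/2) exp(−SS/(2σ²)), so the posterior is Inverse-Gamma(α + n/2, β + SS/2) = Inverse-Gamma(8.5, 17.41).
The mode of Inverse-Gamma(a, b) is b/(a+1) = 17.41/9.5 ≈ 1.833.

σ̂²_MAP = 1.833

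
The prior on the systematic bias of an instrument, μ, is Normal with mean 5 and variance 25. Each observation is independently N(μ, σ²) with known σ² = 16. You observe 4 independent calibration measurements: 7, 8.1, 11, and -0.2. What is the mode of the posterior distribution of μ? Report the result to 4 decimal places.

μ̂_MAP = 6.2716

n = 4; x̄ = (7 + 8.1 + 11 + (-0.2))/4 = 25.9/4 = 6.475.
For a Normal prior and Normal likelihood with known variance, the posterior is Normal; its mode equals its mean, the precision-weighted average.
Prior precision 1/σ₀² = 1/25 = 0.04; data precision n/σ² = 4/16 = 0.25.
μ̂ = (0.04·5 + 0.25·6.475) / (0.04 + 0.25) = 1.81875/0.29 = 1455/232 ≈ 6.2716.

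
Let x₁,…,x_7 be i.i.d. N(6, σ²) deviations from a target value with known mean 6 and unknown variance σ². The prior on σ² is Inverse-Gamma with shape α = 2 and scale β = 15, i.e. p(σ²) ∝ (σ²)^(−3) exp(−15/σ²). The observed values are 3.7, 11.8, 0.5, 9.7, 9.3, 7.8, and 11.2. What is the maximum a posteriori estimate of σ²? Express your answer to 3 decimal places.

Sum of squared deviations about the known mean: SS = (3.7−6)² + (11.8−6)² + (0.5−6)² + (9.7−6)² + (9.3−6)² + (7.8−6)² + (11.2−6)² = 124.04.
The Normal likelihood contributes (σ²)^(−n/2) exp(−SS/(2σ²)), so the posterior is Inverse-Gamma(α + n/2, β + SS/2) = Inverse-Gamma(5.5, 77.02).
The mode of Inverse-Gamma(a, b) is b/(a+1) = 77.02/6.5 ≈ 11.849.

σ̂²_MAP = 11.849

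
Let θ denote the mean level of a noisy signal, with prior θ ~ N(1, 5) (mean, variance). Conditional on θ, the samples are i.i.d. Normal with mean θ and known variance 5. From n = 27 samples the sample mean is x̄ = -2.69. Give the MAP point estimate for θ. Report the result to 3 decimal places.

θ̂_MAP = -2.558

n = 27, x̄ = -2.69.
For a Normal prior and Normal likelihood with known variance, the posterior is Normal; its mode equals its mean, the precision-weighted average.
Prior precision 1/σ₀² = 1/5 = 0.2; data precision n/σ² = 27/5 = 5.4.
θ̂ = (0.2·1 + 5.4·(-2.69)) / (0.2 + 5.4) = (-14.326)/5.6 = -7163/2800 ≈ -2.558.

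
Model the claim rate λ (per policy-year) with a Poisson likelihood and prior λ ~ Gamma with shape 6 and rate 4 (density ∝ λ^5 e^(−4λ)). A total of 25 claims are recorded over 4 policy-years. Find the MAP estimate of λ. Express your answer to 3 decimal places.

Σxᵢ = 25, n = 4.
Posterior ∝ λ^5e^(−4λ) · λ^25e^(−4λ) = λ^30e^(−8λ), i.e. Gamma(shape=31, rate=8).
The mode of a Gamma(a, b) with a ≥ 1 (shape–rate) is (a−1)/b = 30/8 ≈ 3.750.

λ̂_MAP = 3.750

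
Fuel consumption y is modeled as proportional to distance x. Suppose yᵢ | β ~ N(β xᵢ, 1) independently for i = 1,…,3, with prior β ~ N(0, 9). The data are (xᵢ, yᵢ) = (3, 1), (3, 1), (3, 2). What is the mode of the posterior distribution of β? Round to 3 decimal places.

log p(β | y) = −Σ(yᵢ − βxᵢ)²/(2·1) − β²/(2·9) + const.
Setting the derivative to zero: Σxᵢ(yᵢ − βxᵢ)/1 − β/9 = 0, so β = Σxᵢyᵢ / (Σxᵢ² + σ²/τ²).
Σxᵢyᵢ = 3·1 + 3·1 + 3·2 = 12; Σxᵢ² = 27; σ²/τ² = 1/9.
β̂_MAP = 12 / (27 + 1/9) = 12/(244/9) = 27/61 ≈ 0.443.

β̂_MAP = 0.443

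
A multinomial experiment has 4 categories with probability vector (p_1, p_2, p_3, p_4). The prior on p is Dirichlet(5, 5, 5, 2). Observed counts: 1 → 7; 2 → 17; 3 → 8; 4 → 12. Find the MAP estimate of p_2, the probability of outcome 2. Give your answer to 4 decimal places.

MAP estimate: 0.3684

The posterior is Dirichlet(αᵢ + nᵢ) = Dirichlet(12, 22, 13, 14).
For a Dirichlet(a₁,…,a_K) with all aᵢ > 1, the mode has j-th component (aⱼ − 1)/(Σaᵢ − K).
Here Σaᵢ = 61 and K = 4, so p_2 = (22 − 1)/(61 − 4) = 21/57 ≈ 0.3684.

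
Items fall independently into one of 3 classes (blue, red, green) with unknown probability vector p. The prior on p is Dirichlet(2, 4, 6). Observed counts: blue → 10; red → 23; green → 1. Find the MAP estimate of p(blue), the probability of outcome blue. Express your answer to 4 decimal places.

MAP estimate of p(blue) = 0.2558

The posterior is Dirichlet(αᵢ + nᵢ) = Dirichlet(12, 27, 7).
For a Dirichlet(a₁,…,a_K) with all aᵢ > 1, the mode has j-th component (aⱼ − 1)/(Σaᵢ − K).
Here Σaᵢ = 46 and K = 3, so p(blue) = (12 − 1)/(46 − 3) = 11/43 ≈ 0.2558.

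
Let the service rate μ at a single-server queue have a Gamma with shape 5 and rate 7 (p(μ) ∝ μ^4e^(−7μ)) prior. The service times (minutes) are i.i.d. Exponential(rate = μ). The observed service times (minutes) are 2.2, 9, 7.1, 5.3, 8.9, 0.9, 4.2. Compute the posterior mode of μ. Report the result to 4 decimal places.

The Exponential(rate=μ) likelihood is ∝ μ^n e^(−μΣtᵢ). Here n = 7 and Σtᵢ = 2.2 + 9 + 7.1 + 5.3 + 8.9 + 0.9 + 4.2 = 37.6.
Posterior ∝ μ^4e^(−7μ) · μ^7e^(−37.6μ) = μ^11e^(−44.6μ), i.e. Gamma(12, 44.6).
Mode = (a−1)/b = 11/44.6 ≈ 0.2466.

μ̂_MAP = 0.2466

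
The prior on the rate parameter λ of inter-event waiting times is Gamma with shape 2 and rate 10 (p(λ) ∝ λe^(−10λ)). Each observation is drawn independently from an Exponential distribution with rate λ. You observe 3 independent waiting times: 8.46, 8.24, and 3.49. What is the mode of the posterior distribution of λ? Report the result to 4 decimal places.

λ̂_MAP = 0.1325

The Exponential(rate=λ) likelihood is ∝ λ^n e^(−λΣtᵢ). Here n = 3 and Σtᵢ = 8.46 + 8.24 + 3.49 = 20.19.
Posterior ∝ λe^(−10λ) · λ^3e^(−20.19λ) = λ^4e^(−30.19λ), i.e. Gamma(5, 30.19).
Mode = (a−1)/b = 4/30.19 ≈ 0.1325.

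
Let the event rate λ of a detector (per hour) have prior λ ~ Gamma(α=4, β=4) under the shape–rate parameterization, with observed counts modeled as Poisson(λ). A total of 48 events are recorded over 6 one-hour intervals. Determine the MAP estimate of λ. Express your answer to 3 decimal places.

Σxᵢ = 48, n = 6.
Posterior ∝ λ^3e^(−4λ) · λ^48e^(−6λ) = λ^51e^(−10λ), i.e. Gamma(shape=52, rate=10).
The mode of a Gamma(a, b) with a ≥ 1 (shape–rate) is (a−1)/b = 51/10 ≈ 5.100.

λ̂_MAP = 5.100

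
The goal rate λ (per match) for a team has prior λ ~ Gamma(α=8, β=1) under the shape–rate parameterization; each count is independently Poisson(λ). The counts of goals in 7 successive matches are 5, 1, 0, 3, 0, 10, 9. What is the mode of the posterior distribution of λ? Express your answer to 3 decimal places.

Σxᵢ = 5+1+0+3+0+10+9 = 28, with n = 7.
Posterior ∝ λ^7e^(−1λ) · λ^28e^(−7λ) = λ^35e^(−8λ), i.e. Gamma(shape=36, rate=8).
The mode of a Gamma(a, b) with a ≥ 1 (shape–rate) is (a−1)/b = 35/8 ≈ 4.375.

λ̂_MAP = 4.375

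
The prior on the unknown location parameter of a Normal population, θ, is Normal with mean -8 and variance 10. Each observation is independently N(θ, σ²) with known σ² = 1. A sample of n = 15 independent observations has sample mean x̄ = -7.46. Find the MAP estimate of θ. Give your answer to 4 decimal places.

θ̂_MAP = -7.4636

n = 15, x̄ = -7.46.
For a Normal prior and Normal likelihood with known variance, the posterior is Normal; its mode equals its mean, the precision-weighted average.
Prior precision 1/σ₀² = 1/10 = 0.1; data precision n/σ² = 15/1 = 15.
θ̂ = (0.1·(-8) + 15·(-7.46)) / (0.1 + 15) = (-112.7)/15.1 = -1127/151 ≈ -7.4636.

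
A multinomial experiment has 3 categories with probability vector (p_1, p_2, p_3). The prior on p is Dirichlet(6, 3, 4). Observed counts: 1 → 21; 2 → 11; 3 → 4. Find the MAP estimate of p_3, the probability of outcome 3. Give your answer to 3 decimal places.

MAP estimate: 0.152

The posterior is Dirichlet(αᵢ + nᵢ) = Dirichlet(27, 14, 8).
For a Dirichlet(a₁,…,a_K) with all aᵢ > 1, the mode has j-th component (aⱼ − 1)/(Σaᵢ − K).
Here Σaᵢ = 49 and K = 3, so p_3 = (8 − 1)/(49 − 3) = 7/46 ≈ 0.152.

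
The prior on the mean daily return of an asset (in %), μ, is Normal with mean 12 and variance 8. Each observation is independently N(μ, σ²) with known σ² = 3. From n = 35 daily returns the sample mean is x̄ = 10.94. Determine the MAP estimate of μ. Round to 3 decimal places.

μ̂_MAP = 10.951

n = 35, x̄ = 10.94.
For a Normal prior and Normal likelihood with known variance, the posterior is Normal; its mode equals its mean, the precision-weighted average.
Prior precision 1/σ₀² = 1/8 = 0.125; data precision n/σ² = 35/3.
μ̂ = (0.125·12 + (35/3)·10.94) / (0.125 + 35/3) = (1937/15)/(283/24) = 15496/1415 ≈ 10.951.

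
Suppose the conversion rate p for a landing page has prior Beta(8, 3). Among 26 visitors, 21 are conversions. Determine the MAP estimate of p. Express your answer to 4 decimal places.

Prior: Beta(8, 3).
Data: 21 successes in 26 trials. The binomial likelihood contributes p^21(1−p)^5, so the posterior is Beta(8+21, 3+5) = Beta(29, 8).
For Beta(a, b) with a, b > 1 the mode is (a−1)/(a+b−2) = 28/35 ≈ 0.8000.

p̂_MAP = 0.8000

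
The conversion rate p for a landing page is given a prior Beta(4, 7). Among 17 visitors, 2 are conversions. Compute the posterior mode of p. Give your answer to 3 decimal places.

Prior: Beta(4, 7).
Data: 2 successes in 17 trials. The binomial likelihood contributes p^2(1−p)^15, so the posterior is Beta(4+2, 7+15) = Beta(6, 22).
For Beta(a, b) with a, b > 1 the mode is (a−1)/(a+b−2) = 5/26 ≈ 0.192.

p̂_MAP = 0.192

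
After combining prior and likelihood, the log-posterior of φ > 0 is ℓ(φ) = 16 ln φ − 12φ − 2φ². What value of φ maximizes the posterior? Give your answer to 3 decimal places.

ℓ'(φ) = 16/φ − 12 − 4φ. Setting this to zero and multiplying by φ: 4φ² + 12φ − 16 = 0.
φ = (−12 + √(12² + 4·4·16)) / (2·4) = (−12 + √400) / 8 = (−12 + 20)/8 = 1.
ℓ''(φ) = −16/φ² − 4 < 0, confirming a maximum.

φ̂_MAP = 1.000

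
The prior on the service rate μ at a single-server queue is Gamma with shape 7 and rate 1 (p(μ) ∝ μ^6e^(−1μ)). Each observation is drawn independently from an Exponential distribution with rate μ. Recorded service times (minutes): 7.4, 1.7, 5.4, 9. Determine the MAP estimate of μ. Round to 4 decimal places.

The Exponential(rate=μ) likelihood is ∝ μ^n e^(−μΣtᵢ). Here n = 4 and Σtᵢ = 7.4 + 1.7 + 5.4 + 9 = 23.5.
Posterior ∝ μ^6e^(−1μ) · μ^4e^(−23.5μ) = μ^10e^(−24.5μ), i.e. Gamma(11, 24.5).
Mode = (a−1)/b = 10/24.5 ≈ 0.4082.

μ̂_MAP = 0.4082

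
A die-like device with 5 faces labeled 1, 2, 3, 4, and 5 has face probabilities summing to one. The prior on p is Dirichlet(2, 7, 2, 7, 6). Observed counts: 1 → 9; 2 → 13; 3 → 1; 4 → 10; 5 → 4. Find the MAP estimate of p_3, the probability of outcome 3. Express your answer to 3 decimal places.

The posterior is Dirichlet(αᵢ + nᵢ) = Dirichlet(11, 20, 3, 17, 10).
For a Dirichlet(a₁,…,a_K) with all aᵢ > 1, the mode has j-th component (aⱼ − 1)/(Σaᵢ − K).
Here Σaᵢ = 61 and K = 5, so p_3 = (3 − 1)/(61 − 5) = 2/56 ≈ 0.036.

MAP estimate: 0.036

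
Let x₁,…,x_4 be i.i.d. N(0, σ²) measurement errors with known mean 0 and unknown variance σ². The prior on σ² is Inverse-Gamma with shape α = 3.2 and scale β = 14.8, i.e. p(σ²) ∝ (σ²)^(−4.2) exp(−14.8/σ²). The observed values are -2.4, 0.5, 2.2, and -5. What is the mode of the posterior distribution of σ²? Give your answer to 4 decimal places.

Sum of squared deviations about the known mean: SS = (-2.4−0)² + (0.5−0)² + (2.2−0)² + (-5−0)² = 35.85.
The Normal likelihood contributes (σ²)^(−n/2) exp(−SS/(2σ²)), so the posterior is Inverse-Gamma(α + n/2, β + SS/2) = Inverse-Gamma(5.2, 32.725).
The mode of Inverse-Gamma(a, b) is b/(a+1) = 32.725/6.2 ≈ 5.2782.

σ̂²_MAP = 5.2782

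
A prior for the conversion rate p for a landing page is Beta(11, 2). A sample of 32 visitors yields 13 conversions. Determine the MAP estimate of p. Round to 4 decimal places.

Prior: Beta(11, 2).
Data: 13 successes in 32 trials. The binomial likelihood contributes p^13(1−p)^19, so the posterior is Beta(11+13, 2+19) = Beta(24, 21).
For Beta(a, b) with a, b > 1 the mode is (a−1)/(a+b−2) = 23/43 ≈ 0.5349.

p̂_MAP = 0.5349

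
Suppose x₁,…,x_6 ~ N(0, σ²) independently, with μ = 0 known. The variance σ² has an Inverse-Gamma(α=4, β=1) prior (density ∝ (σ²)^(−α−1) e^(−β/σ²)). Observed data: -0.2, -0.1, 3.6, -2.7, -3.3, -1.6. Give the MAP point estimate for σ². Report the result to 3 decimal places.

Sum of squared deviations about the known mean: SS = (-0.2−0)² + (-0.1−0)² + (3.6−0)² + (-2.7−0)² + (-3.3−0)² + (-1.6−0)² = 33.75.
The Normal likelihood contributes (σ²)^(−n/2) exp(−SS/(2σ²)), so the posterior is Inverse-Gamma(α + n/2, β + SS/2) = Inverse-Gamma(7, 17.875).
The mode of Inverse-Gamma(a, b) is b/(a+1) = 17.875/8 ≈ 2.234.

σ̂²_MAP = 2.234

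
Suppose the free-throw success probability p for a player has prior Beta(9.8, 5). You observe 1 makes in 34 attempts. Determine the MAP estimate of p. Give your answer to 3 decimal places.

p̂_MAP = 0.209

Prior: Beta(9.8, 5).
Data: 1 success in 34 trials. The binomial likelihood contributes p(1−p)^33, so the posterior is Beta(9.8+1, 5+33) = Beta(10.8, 38).
For Beta(a, b) with a, b > 1 the mode is (a−1)/(a+b−2) = 9.8/46.8 ≈ 0.209.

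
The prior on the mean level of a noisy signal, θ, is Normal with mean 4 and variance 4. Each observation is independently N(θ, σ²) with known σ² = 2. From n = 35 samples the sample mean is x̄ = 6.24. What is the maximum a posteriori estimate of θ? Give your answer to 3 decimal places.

n = 35, x̄ = 6.24.
For a Normal prior and Normal likelihood with known variance, the posterior is Normal; its mode equals its mean, the precision-weighted average.
Prior precision 1/σ₀² = 1/4 = 0.25; data precision n/σ² = 35/2 = 17.5.
θ̂ = (0.25·4 + 17.5·6.24) / (0.25 + 17.5) = 110.2/17.75 = 2204/355 ≈ 6.208.

θ̂_MAP = 6.208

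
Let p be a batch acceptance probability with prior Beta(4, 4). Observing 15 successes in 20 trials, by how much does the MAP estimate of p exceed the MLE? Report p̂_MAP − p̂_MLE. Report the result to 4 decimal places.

MAP − MLE = -0.0577

Posterior is Beta(19, 9); MAP = (19−1)/(28−2) = 18/26 ≈ 0.69231.
MLE ignores the prior: p̂_MLE = k/n = 15/20 ≈ 0.75000.
Difference = 18/26 − 15/20 = -3/52 ≈ -0.0577.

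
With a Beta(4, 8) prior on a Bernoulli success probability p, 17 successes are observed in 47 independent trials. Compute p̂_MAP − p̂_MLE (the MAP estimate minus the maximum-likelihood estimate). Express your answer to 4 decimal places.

MAP − MLE = -0.0108

Posterior is Beta(21, 38); MAP = (21−1)/(59−2) = 20/57 ≈ 0.35088.
MLE ignores the prior: p̂_MLE = k/n = 17/47 ≈ 0.36170.
Difference = 20/57 − 17/47 = -29/2679 ≈ -0.0108.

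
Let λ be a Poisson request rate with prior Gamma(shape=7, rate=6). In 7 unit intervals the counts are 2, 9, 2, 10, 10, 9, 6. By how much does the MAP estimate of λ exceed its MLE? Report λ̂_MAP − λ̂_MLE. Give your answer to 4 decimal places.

MAP − MLE = -2.7033

Σxᵢ = 48. Posterior is Gamma(55, 13); MAP = (55−1)/13 = 54/13 ≈ 4.15385.
MLE = x̄ = 48/7 ≈ 6.85714.
Difference = 54/13 − 48/7 = -246/91 ≈ -2.7033.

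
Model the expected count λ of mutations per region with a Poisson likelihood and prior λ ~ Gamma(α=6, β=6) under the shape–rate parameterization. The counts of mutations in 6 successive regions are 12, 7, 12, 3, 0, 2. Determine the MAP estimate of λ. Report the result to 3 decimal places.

λ̂_MAP = 3.417

Σxᵢ = 12+7+12+3+0+2 = 36, with n = 6.
Posterior ∝ λ^5e^(−6λ) · λ^36e^(−6λ) = λ^41e^(−12λ), i.e. Gamma(shape=42, rate=12).
The mode of a Gamma(a, b) with a ≥ 1 (shape–rate) is (a−1)/b = 41/12 ≈ 3.417.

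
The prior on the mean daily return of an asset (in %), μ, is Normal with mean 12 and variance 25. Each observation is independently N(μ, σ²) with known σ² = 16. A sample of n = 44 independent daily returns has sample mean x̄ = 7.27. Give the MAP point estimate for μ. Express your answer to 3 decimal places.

μ̂_MAP = 7.338

n = 44, x̄ = 7.27.
For a Normal prior and Normal likelihood with known variance, the posterior is Normal; its mode equals its mean, the precision-weighted average.
Prior precision 1/σ₀² = 1/25 = 0.04; data precision n/σ² = 44/16 = 2.75.
μ̂ = (0.04·12 + 2.75·7.27) / (0.04 + 2.75) = 20.4725/2.79 = 8189/1116 ≈ 7.338.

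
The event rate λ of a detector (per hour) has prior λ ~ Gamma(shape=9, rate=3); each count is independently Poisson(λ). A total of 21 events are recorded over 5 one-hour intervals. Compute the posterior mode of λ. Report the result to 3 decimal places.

λ̂_MAP = 3.625

Σxᵢ = 21, n = 5.
Posterior ∝ λ^8e^(−3λ) · λ^21e^(−5λ) = λ^29e^(−8λ), i.e. Gamma(shape=30, rate=8).
The mode of a Gamma(a, b) with a ≥ 1 (shape–rate) is (a−1)/b = 29/8 ≈ 3.625.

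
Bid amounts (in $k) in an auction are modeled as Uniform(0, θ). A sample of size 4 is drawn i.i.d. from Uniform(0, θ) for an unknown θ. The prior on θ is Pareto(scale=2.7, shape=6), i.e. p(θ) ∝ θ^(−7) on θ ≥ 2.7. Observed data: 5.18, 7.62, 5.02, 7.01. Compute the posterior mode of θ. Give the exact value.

θ̂_MAP = 7.62

The Uniform(0, θ) likelihood is θ^(−n) for θ ≥ max(xᵢ), zero otherwise. Here max(xᵢ) = 7.62.
Posterior ∝ θ^(−7) · θ^(−4) = θ^(−11) on θ ≥ max(2.7, 7.62) = 7.62.
This density is strictly decreasing in θ, so the posterior mode lies at the lower boundary of the support.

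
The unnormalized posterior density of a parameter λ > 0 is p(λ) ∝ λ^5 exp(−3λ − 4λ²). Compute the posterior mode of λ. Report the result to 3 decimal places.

ℓ'(λ) = 5/λ − 3 − 8λ. Setting this to zero and multiplying by λ: 8λ² + 3λ − 5 = 0.
λ = (−3 + √(3² + 4·8·5)) / (2·8) = (−3 + √169) / 16 = (−3 + 13)/16 = 5/8.
ℓ''(λ) = −5/λ² − 8 < 0, confirming a maximum.

λ̂_MAP = 0.625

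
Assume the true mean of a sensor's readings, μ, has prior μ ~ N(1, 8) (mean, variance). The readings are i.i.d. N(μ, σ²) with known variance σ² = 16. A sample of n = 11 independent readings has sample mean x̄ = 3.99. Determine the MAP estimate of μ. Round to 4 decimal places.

n = 11, x̄ = 3.99.
For a Normal prior and Normal likelihood with known variance, the posterior is Normal; its mode equals its mean, the precision-weighted average.
Prior precision 1/σ₀² = 1/8 = 0.125; data precision n/σ² = 11/16 = 0.6875.
μ̂ = (0.125·1 + 0.6875·3.99) / (0.125 + 0.6875) = 2.868125/0.8125 = 3.5300.

μ̂_MAP = 3.5300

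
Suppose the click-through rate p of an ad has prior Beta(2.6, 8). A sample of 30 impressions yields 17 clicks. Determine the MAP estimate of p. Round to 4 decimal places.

p̂_MAP = 0.4819

Prior: Beta(2.6, 8).
Data: 17 successes in 30 trials. The binomial likelihood contributes p^17(1−p)^13, so the posterior is Beta(2.6+17, 8+13) = Beta(19.6, 21).
For Beta(a, b) with a, b > 1 the mode is (a−1)/(a+b−2) = 18.6/38.6 ≈ 0.4819.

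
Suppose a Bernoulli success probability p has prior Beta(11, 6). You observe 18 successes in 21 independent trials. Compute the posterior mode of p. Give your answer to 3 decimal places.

Prior: Beta(11, 6).
Data: 18 successes in 21 trials. The binomial likelihood contributes p^18(1−p)^3, so the posterior is Beta(11+18, 6+3) = Beta(29, 9).
For Beta(a, b) with a, b > 1 the mode is (a−1)/(a+b−2) = 28/36 ≈ 0.778.

p̂_MAP = 0.778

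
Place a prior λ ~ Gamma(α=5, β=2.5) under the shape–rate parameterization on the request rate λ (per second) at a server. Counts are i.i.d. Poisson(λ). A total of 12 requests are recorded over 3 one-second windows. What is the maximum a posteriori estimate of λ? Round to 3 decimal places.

λ̂_MAP = 2.909

Σxᵢ = 12, n = 3.
Posterior ∝ λ^4e^(−2.5λ) · λ^12e^(−3λ) = λ^16e^(−5.5λ), i.e. Gamma(shape=17, rate=5.5).
The mode of a Gamma(a, b) with a ≥ 1 (shape–rate) is (a−1)/b = 16/5.5 ≈ 2.909.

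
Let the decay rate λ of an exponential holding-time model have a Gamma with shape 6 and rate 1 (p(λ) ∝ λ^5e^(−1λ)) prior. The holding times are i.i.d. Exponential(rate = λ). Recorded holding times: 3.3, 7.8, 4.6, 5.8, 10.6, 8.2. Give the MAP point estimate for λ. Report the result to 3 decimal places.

The Exponential(rate=λ) likelihood is ∝ λ^n e^(−λΣtᵢ). Here n = 6 and Σtᵢ = 3.3 + 7.8 + 4.6 + 5.8 + 10.6 + 8.2 = 40.3.
Posterior ∝ λ^5e^(−1λ) · λ^6e^(−40.3λ) = λ^11e^(−41.3λ), i.e. Gamma(12, 41.3).
Mode = (a−1)/b = 11/41.3 ≈ 0.266.

λ̂_MAP = 0.266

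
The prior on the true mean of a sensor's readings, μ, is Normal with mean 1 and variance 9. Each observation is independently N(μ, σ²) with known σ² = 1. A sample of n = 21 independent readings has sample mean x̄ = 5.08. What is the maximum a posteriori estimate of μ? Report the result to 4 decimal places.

n = 21, x̄ = 5.08.
For a Normal prior and Normal likelihood with known variance, the posterior is Normal; its mode equals its mean, the precision-weighted average.
Prior precision 1/σ₀² = 1/9; data precision n/σ² = 21/1 = 21.
μ̂ = ((1/9)·1 + 21·5.08) / (1/9 + 21) = (24028/225)/(190/9) = 12014/2375 ≈ 5.0585.

μ̂_MAP = 5.0585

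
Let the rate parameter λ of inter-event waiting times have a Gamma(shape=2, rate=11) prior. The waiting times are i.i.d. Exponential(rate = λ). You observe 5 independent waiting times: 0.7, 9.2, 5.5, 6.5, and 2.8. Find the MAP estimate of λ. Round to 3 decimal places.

The Exponential(rate=λ) likelihood is ∝ λ^n e^(−λΣtᵢ). Here n = 5 and Σtᵢ = 0.7 + 9.2 + 5.5 + 6.5 + 2.8 = 24.7.
Posterior ∝ λe^(−11λ) · λ^5e^(−24.7λ) = λ^6e^(−35.7λ), i.e. Gamma(7, 35.7).
Mode = (a−1)/b = 6/35.7 ≈ 0.168.

λ̂_MAP = 0.168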